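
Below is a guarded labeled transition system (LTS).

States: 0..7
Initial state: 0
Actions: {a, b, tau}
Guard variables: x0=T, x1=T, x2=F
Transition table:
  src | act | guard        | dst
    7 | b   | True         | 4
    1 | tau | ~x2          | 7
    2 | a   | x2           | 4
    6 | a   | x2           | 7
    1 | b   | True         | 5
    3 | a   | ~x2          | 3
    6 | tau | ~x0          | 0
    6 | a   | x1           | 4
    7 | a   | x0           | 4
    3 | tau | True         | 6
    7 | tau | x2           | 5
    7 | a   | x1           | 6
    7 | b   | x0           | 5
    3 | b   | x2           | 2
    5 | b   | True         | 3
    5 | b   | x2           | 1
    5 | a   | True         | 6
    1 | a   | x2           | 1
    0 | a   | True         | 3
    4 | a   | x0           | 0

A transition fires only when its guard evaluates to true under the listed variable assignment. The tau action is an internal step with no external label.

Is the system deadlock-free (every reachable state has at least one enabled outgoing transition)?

Answer: DEADLOCK-FREE

Analysis:
Reach set: {0,3,4,6}
  0: a→3  [deg 1]
  3: a→3  tau→6  [deg 2]
  4: a→0  [deg 1]
  6: a→4  [deg 1]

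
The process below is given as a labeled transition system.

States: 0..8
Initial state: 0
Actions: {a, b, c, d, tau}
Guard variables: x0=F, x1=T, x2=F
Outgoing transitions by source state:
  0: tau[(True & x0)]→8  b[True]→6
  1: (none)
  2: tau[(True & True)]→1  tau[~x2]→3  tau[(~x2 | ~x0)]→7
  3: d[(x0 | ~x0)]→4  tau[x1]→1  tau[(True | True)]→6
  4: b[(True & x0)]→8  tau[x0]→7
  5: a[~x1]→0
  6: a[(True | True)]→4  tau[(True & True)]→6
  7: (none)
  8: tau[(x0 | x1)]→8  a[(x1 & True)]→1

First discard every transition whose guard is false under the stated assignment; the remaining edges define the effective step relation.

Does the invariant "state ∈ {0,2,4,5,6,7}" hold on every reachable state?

Answer: INVARIANT HOLDS

Analysis:
Allowed set {0,2,4,5,6,7}
R = {0,4,6}
  0: ✓
  4: ✓
  6: ✓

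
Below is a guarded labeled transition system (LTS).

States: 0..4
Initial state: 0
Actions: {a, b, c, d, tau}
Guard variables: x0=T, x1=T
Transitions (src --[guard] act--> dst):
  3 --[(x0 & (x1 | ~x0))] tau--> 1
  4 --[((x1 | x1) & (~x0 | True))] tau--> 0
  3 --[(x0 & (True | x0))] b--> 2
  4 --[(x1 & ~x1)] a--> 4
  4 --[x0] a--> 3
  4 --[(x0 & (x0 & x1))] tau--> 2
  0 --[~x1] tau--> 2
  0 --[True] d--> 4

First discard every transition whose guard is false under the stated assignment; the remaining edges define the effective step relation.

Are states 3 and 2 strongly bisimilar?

Bisimulation quotient by refinement:
  P[0] = {{0,1,2,3,4}}
  P[1] = {{0},{1,2},{3},{4}}
4 equivalence class(es) (converged in 2)
[3]={3}  [2]={1,2}

Answer: NOT BISIMILAR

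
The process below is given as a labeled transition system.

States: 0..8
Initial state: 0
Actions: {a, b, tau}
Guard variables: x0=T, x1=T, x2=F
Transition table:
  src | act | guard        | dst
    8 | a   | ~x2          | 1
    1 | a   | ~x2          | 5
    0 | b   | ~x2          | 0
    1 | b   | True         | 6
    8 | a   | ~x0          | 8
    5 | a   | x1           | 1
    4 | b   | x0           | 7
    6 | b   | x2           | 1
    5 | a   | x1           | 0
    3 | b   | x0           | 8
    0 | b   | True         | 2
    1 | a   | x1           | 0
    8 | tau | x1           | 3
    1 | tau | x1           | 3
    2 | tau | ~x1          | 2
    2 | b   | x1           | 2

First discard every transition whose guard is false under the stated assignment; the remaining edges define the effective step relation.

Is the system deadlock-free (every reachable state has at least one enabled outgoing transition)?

Answer: DEADLOCK-FREE

Trace:
R = {0,2}
  0: b→0  b→2  [2 exit(s)]
  2: b→2  [1 exit(s)]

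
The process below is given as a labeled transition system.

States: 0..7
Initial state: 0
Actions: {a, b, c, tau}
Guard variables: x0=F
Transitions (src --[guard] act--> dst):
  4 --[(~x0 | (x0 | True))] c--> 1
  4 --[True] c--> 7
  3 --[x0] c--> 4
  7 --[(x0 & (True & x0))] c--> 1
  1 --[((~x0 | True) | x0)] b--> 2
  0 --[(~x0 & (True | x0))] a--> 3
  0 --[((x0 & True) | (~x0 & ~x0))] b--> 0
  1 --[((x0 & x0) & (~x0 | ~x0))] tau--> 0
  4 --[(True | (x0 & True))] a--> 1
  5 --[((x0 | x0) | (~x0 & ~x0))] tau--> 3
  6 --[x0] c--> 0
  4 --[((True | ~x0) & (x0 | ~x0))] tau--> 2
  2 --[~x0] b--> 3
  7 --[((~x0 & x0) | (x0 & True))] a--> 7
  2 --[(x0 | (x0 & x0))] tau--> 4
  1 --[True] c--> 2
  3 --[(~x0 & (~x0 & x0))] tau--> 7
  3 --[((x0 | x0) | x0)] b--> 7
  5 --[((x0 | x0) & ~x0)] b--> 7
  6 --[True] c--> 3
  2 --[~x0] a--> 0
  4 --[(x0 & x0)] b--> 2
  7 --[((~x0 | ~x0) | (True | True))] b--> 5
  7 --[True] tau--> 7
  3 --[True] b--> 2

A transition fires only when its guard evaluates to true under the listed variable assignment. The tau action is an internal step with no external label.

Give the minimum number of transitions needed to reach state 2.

Layered search for 2:
  L0 = {0}
  L1 = {3}
  L2 = {2}
first hit 2 at d=2 via a·b

Answer: 2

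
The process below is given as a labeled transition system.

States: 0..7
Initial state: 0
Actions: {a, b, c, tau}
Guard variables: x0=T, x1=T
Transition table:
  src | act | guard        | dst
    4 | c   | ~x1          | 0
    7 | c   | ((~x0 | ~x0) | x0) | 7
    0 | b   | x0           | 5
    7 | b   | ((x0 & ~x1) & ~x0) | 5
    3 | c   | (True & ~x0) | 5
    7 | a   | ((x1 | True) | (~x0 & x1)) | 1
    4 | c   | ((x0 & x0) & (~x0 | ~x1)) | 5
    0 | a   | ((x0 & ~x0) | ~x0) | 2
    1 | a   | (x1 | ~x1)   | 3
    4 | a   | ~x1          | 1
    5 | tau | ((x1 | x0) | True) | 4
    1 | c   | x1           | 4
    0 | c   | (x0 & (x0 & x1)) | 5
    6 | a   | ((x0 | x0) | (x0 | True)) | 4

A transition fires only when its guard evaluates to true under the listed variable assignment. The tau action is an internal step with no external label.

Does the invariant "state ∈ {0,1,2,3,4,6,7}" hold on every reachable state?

Answer: INVARIANT VIOLATED at state 5

Working:
Inv-set: {0,1,2,3,4,6,7}
Reach set: {0,4,5}
  0: ✓
  4: ✓
  5: ✗ unsafe
reach 5 via b — violates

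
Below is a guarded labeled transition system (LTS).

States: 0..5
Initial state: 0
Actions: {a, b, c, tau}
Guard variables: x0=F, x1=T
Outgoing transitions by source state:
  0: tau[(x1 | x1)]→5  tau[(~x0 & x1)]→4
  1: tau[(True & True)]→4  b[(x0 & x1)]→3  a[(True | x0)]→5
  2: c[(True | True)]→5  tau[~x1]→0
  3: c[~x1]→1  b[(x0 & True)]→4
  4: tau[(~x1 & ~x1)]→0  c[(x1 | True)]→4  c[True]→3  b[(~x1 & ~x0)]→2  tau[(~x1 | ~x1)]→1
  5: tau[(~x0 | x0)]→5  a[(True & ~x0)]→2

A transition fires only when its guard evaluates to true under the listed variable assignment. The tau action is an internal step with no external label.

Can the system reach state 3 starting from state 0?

Answer: REACHABLE

Analysis:
After dropping false guards: 9 live edges.
Layer 0: {0}
Layer 1: {4,5}  now seen {0,4,5}
Layer 2: {2,3}  now seen {0,2,3,4,5}
R = {0,2,3,4,5}
witness 3: tau·c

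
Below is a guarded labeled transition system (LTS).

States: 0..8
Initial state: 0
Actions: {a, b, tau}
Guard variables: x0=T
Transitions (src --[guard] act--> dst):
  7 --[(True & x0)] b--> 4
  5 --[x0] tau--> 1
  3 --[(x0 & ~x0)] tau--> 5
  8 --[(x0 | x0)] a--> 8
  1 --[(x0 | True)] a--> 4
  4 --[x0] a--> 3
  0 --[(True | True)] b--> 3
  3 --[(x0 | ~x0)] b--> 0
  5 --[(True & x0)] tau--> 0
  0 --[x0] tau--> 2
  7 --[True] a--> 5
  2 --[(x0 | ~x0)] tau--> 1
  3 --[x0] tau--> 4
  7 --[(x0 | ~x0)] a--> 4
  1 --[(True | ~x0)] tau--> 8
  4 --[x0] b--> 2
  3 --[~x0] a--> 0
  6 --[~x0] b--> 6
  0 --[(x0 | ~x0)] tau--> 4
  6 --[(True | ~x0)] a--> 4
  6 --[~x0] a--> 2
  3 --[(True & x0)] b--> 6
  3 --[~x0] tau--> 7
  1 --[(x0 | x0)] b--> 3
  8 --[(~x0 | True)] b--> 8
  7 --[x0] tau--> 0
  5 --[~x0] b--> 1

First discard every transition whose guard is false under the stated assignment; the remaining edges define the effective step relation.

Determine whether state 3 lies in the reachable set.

After dropping false guards: 21 live edges.
Layer 0: {0}
Layer 1: {2,3,4}  now seen {0,2,3,4}
Layer 2: {1,6}  now seen {0,1,2,3,4,6}
Layer 3: {8}  now seen {0,1,2,3,4,6,8}
Reach set: {0,1,2,3,4,6,8}
trace reaching 3: b

Answer: REACHABLE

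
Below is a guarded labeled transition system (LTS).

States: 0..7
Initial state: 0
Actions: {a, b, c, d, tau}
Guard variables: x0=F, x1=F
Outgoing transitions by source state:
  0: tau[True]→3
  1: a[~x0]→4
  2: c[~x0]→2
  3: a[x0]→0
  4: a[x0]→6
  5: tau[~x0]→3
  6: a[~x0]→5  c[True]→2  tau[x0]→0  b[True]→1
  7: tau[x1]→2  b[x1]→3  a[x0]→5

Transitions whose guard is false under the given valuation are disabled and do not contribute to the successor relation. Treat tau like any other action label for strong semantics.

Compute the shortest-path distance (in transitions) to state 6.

Layered search for 6:
  Layer 0: {0}
  Layer 1: {3}
6 never appears.

Answer: UNREACHABLE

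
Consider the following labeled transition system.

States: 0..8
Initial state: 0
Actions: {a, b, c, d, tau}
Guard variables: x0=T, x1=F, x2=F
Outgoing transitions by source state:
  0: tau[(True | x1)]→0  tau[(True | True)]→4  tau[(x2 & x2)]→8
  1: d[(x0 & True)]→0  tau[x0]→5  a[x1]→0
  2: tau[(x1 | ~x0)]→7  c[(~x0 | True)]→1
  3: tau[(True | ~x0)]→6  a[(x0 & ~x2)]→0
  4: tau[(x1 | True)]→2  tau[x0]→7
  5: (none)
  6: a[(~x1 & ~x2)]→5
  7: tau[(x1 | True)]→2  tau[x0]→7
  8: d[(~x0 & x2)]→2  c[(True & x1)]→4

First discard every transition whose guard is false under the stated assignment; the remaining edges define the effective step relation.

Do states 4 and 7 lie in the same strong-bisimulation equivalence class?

Answer: BISIMILAR

Working:
Bisimulation quotient by refinement:
  π0 = {{0,1,2,3,4,5,6,7,8}}
  π1 = {{0,4,7},{1},{2},{3},{5,8},{6}}
  π2 = {{0},{1},{2},{3},{4,7},{5,8},{6}}
stable after 3 split(s): 7 block(s)
[4]={4,7}  [7]={4,7}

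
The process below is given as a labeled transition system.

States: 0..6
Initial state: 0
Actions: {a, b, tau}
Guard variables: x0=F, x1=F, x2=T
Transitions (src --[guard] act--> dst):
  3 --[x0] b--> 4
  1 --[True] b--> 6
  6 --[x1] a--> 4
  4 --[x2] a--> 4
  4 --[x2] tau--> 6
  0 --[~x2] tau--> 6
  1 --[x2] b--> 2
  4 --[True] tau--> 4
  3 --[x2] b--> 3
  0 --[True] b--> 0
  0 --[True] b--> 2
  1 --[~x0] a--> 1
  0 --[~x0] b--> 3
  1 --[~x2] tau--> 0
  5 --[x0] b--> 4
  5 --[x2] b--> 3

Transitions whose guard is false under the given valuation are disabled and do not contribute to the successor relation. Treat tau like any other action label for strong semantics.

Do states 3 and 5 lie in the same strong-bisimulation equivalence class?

Answer: BISIMILAR

Analysis:
Compute ~ classes (split until stable):
  π0 = {{0,1,2,3,4,5,6}}
  π1 = {{0,3,5},{1},{2,6},{4}}
  π2 = {{0},{1},{2,6},{3,5},{4}}
Fixed point at round 3; 5 class(es).
class of 3: {3,5}; class of 5: {3,5}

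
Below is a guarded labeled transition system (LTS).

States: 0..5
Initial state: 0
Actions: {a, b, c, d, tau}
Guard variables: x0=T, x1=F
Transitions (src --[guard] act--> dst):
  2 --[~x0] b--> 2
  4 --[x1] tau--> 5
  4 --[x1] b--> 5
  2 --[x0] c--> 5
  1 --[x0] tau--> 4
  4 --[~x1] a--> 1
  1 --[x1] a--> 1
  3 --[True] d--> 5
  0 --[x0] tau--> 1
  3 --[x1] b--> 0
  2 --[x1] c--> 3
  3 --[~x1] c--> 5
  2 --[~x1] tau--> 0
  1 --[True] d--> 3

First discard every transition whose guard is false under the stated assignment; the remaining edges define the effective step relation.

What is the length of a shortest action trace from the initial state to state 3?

BFS to 3:
  L0 = {0}
  L1 = {1}
  L2 = {3,4}
first hit 3 at d=2 via tau·d

Answer: 2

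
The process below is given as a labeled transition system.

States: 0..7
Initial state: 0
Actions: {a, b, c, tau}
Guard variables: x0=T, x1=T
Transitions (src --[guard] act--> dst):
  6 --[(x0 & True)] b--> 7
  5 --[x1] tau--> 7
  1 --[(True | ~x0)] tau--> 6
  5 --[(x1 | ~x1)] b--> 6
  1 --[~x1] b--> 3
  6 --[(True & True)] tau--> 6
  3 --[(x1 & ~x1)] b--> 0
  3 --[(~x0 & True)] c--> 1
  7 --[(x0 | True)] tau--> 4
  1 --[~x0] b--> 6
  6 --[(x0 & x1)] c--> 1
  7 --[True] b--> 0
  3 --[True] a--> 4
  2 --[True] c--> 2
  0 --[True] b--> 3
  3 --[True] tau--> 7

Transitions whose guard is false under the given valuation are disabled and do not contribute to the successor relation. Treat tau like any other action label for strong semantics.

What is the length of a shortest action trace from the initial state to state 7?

BFS to 7:
  Layer 0: {0}
  Layer 1: {3}
  Layer 2: {4,7}
depth(7)=2, e.g. b·tau

Answer: 2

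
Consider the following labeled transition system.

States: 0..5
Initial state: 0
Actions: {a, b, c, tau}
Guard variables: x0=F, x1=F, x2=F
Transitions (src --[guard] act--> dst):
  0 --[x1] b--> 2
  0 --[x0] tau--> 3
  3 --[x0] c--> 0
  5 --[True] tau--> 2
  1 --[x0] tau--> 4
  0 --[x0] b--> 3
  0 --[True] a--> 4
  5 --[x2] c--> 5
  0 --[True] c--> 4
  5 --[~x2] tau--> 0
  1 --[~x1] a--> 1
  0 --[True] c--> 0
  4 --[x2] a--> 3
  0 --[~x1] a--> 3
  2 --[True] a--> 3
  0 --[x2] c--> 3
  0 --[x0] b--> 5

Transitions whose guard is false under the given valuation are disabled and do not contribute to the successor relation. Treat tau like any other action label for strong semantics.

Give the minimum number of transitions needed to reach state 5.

Answer: UNREACHABLE

Working:
Breadth-first toward 5:
  Layer 0: {0}
  Layer 1: {3,4}
5 never appears.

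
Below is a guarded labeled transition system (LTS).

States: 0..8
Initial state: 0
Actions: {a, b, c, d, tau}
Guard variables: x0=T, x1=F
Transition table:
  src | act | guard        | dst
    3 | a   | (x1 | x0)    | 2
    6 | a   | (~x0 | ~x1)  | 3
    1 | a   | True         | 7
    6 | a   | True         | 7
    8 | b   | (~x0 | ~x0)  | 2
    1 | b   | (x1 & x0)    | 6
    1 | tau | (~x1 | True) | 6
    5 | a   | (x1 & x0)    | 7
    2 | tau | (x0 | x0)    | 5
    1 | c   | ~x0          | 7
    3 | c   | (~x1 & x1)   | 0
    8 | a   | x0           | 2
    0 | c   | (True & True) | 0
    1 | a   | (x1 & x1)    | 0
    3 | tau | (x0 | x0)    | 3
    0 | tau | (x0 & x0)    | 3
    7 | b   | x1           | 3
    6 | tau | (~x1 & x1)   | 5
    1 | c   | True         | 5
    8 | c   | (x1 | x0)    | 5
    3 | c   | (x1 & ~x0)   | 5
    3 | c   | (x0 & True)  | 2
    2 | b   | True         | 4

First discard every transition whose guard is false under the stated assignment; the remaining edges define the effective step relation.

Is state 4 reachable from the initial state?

14 transition(s) survive guard evaluation.
depth 0: {0}
depth 1: {3}  now seen {0,3}
depth 2: {2}  now seen {0,2,3}
depth 3: {4,5}  now seen {0,2,3,4,5}
R = {0,2,3,4,5}
Path to 4: tau·a·b

Answer: REACHABLE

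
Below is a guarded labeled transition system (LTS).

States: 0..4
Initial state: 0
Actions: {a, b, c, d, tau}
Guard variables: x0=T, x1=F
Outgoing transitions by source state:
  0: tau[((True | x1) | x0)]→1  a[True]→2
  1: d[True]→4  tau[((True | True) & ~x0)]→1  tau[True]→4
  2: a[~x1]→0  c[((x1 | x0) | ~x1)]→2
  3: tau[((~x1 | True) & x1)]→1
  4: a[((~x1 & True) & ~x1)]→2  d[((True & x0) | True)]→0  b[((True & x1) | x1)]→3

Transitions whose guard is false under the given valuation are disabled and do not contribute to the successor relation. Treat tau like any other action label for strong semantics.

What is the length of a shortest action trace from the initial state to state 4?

Breadth-first toward 4:
  L0 = {0}
  L1 = {1,2}
  L2 = {4}
4 enters at depth 2; path tau·d

Answer: 2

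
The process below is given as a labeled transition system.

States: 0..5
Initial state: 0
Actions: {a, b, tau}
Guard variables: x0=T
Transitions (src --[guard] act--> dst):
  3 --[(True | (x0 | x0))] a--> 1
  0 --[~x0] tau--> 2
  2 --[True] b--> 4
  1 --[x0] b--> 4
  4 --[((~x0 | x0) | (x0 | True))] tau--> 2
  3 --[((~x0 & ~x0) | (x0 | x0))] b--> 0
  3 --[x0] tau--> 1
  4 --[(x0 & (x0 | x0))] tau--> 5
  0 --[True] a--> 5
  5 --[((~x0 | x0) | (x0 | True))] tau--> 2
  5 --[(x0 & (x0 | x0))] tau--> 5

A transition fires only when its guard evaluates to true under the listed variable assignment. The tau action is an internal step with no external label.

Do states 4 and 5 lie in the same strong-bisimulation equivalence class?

Answer: BISIMILAR

Trace:
Compute ~ classes (split until stable):
  P[0] = {{0,1,2,3,4,5}}
  P[1] = {{0},{1,2},{3},{4,5}}
Fixed point at round 2; 4 class(es).
4∈{4,5}, 5∈{4,5}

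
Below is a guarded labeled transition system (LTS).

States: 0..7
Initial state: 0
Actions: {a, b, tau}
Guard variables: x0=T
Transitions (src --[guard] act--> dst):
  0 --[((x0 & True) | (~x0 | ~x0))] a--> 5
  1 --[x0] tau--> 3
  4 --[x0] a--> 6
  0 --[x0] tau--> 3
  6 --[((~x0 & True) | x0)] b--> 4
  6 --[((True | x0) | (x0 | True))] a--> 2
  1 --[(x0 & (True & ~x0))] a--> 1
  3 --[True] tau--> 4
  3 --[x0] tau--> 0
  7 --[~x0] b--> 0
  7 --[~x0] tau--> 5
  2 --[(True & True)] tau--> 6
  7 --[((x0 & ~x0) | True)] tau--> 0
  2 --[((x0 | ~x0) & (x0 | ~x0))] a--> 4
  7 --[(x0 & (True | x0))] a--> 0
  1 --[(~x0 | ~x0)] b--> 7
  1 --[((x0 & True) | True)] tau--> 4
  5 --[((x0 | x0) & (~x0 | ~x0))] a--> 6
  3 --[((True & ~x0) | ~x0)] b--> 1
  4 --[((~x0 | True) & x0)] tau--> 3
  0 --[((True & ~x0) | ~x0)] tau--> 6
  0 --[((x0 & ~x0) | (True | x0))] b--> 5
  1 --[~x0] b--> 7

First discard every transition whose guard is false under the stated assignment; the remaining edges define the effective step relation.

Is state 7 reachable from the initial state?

After dropping false guards: 15 live edges.
Layer 0: {0}
Layer 1: {3,5}  total {0,3,5}
Layer 2: {4}  total {0,3,4,5}
Layer 3: {6}  total {0,3,4,5,6}
Layer 4: {2}  total {0,2,3,4,5,6}
Reachable = {0,2,3,4,5,6}

Answer: UNREACHABLE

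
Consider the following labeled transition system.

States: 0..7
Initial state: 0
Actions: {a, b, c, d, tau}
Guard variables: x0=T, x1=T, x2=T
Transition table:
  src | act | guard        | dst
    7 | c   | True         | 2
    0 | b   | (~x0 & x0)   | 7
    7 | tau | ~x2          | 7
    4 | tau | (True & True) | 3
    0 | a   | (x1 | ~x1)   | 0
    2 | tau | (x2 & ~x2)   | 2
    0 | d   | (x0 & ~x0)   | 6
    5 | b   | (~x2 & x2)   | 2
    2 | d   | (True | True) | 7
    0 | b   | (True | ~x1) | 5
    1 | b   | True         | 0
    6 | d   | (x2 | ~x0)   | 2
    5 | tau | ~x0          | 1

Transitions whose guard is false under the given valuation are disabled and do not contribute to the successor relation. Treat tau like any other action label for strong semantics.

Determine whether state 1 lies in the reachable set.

Guard filter leaves 7 enabled edge(s).
Layer 0: {0}
Layer 1: {5}  total {0,5}
Reach set: {0,5}

Answer: UNREACHABLE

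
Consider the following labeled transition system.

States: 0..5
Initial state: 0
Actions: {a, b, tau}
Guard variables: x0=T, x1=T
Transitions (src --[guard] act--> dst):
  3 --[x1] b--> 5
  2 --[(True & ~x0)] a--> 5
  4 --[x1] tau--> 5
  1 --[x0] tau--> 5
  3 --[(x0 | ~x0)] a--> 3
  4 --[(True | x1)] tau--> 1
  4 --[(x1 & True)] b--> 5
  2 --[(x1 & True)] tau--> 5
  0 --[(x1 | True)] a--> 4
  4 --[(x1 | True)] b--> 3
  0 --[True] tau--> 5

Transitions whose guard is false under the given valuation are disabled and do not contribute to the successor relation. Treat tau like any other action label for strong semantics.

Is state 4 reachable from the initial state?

Guard filter leaves 10 enabled edge(s).
L0 = {0}
L1 = {4,5}  total {0,4,5}
L2 = {1,3}  total {0,1,3,4,5}
R = {0,1,3,4,5}
trace reaching 4: a

Answer: REACHABLE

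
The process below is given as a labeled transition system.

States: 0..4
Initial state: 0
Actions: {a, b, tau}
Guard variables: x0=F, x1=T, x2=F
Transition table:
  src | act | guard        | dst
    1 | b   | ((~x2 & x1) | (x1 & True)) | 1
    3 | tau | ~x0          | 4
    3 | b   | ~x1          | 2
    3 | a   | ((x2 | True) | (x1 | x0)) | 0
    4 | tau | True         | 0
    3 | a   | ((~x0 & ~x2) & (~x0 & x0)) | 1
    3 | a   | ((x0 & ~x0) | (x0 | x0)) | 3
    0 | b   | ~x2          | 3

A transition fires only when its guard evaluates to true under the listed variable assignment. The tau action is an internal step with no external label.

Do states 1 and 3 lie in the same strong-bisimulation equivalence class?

Compute ~ classes (split until stable):
  P[0] = {{0,1,2,3,4}}
  P[1] = {{0,1},{2},{3},{4}}
  P[2] = {{0},{1},{2},{3},{4}}
stable after 3 split(s): 5 block(s)
1∈{1}, 3∈{3}

Answer: NOT BISIMILAR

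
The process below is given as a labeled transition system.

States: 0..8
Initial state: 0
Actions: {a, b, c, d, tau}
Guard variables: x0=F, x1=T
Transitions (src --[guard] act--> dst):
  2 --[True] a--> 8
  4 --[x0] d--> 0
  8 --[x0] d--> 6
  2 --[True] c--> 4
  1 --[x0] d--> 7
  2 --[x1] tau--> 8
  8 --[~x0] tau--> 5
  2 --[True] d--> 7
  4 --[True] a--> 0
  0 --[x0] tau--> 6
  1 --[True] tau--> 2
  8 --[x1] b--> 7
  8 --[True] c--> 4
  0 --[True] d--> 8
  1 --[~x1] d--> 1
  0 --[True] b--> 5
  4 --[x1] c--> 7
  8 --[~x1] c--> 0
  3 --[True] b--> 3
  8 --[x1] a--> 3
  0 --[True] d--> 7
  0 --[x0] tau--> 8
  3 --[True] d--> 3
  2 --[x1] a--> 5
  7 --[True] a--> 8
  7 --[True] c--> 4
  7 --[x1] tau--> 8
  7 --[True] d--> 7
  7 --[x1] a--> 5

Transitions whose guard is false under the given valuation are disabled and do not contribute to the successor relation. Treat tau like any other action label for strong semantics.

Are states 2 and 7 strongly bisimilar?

Bisimulation quotient by refinement:
  round 0: {{0,1,2,3,4,5,6,7,8}}
  round 1: {{0,3},{1},{2,7},{4},{5,6},{8}}
  round 2: {{0},{1},{2,7},{3},{4},{5,6},{8}}
stable after 3 split(s): 7 block(s)
[2]={2,7}  [7]={2,7}

Answer: BISIMILAR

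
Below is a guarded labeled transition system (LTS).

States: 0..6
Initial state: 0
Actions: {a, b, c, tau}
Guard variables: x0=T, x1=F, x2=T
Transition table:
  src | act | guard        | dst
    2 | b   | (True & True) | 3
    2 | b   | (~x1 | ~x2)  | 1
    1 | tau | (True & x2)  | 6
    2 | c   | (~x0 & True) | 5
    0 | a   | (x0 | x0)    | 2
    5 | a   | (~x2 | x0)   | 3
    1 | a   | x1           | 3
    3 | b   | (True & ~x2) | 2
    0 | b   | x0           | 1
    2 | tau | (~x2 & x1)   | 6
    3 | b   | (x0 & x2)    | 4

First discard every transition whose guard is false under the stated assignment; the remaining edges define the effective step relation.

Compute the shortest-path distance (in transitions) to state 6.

Answer: 2

Working:
Breadth-first toward 6:
  depth 0: {0}
  depth 1: {1,2}
  depth 2: {3,6}
depth(6)=2, e.g. b·tau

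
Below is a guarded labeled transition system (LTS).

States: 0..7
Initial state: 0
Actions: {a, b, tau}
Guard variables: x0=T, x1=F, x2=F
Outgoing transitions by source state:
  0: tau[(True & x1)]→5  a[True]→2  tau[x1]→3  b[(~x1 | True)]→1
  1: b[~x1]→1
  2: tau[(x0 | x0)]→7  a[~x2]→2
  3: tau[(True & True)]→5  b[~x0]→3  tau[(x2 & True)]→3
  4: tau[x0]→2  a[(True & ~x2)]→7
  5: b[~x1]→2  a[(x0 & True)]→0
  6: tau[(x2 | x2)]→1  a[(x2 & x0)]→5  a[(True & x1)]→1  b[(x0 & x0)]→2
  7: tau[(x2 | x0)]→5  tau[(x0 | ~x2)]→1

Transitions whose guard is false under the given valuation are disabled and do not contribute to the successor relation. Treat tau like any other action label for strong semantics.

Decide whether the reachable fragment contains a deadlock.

Answer: DEADLOCK-FREE

Working:
Reachable = {0,1,2,5,7}
  0: a→2  b→1  [deg 2]
  1: b→1  [deg 1]
  2: a→2  tau→7  [deg 2]
  5: a→0  b→2  [deg 2]
  7: tau→1  tau→5  [deg 2]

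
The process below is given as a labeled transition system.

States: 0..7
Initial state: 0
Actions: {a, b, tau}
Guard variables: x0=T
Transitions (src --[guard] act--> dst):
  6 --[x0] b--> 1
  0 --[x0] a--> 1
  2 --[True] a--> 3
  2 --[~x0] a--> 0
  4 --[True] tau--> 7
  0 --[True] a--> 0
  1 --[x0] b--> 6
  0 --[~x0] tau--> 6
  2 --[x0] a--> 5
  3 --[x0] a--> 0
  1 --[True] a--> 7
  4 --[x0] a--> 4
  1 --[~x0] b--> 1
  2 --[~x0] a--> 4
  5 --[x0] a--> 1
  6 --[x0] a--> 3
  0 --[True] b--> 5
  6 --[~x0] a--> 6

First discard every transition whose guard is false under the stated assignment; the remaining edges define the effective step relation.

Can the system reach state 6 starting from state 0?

Guard filter leaves 13 enabled edge(s).
L0 = {0}
L1 = {1,5}  cumulative {0,1,5}
L2 = {6,7}  cumulative {0,1,5,6,7}
L3 = {3}  cumulative {0,1,3,5,6,7}
Reachable = {0,1,3,5,6,7}
Path to 6: a·b

Answer: REACHABLE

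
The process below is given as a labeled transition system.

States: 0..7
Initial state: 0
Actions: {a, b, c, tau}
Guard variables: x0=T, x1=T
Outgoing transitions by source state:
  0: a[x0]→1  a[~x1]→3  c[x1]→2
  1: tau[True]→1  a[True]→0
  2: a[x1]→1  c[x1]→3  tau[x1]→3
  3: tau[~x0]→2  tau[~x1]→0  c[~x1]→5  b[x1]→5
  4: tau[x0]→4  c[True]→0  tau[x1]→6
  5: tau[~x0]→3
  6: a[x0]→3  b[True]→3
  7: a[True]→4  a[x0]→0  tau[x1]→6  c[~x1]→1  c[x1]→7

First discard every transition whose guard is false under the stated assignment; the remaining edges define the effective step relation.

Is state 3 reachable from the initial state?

Answer: REACHABLE

Trace:
17 transition(s) survive guard evaluation.
depth 0: {0}
depth 1: {1,2}  total {0,1,2}
depth 2: {3}  total {0,1,2,3}
depth 3: {5}  total {0,1,2,3,5}
R = {0,1,2,3,5}
witness 3: c·c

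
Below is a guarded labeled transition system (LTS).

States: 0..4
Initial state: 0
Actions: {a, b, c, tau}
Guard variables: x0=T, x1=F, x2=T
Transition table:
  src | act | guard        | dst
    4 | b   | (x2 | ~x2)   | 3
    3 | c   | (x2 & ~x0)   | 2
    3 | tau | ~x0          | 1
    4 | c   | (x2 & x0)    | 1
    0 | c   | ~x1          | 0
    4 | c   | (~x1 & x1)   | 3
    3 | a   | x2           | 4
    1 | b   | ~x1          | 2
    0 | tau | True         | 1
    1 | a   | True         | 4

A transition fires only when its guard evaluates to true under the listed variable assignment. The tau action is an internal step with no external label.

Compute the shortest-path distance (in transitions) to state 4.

Breadth-first toward 4:
  depth 0: {0}
  depth 1: {1}
  depth 2: {2,4}
depth(4)=2, e.g. tau·a

Answer: 2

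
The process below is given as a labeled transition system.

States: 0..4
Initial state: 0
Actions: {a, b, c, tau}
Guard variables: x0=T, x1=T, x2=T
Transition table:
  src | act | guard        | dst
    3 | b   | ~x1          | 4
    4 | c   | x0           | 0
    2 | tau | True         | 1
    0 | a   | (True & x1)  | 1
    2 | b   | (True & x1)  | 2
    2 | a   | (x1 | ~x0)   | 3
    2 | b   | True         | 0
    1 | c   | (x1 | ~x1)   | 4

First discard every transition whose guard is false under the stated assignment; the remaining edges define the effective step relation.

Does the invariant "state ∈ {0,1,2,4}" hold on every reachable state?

Inv-set: {0,1,2,4}
Reach set: {0,1,4}
  0: ✓
  1: ✓
  4: ✓

Answer: INVARIANT HOLDS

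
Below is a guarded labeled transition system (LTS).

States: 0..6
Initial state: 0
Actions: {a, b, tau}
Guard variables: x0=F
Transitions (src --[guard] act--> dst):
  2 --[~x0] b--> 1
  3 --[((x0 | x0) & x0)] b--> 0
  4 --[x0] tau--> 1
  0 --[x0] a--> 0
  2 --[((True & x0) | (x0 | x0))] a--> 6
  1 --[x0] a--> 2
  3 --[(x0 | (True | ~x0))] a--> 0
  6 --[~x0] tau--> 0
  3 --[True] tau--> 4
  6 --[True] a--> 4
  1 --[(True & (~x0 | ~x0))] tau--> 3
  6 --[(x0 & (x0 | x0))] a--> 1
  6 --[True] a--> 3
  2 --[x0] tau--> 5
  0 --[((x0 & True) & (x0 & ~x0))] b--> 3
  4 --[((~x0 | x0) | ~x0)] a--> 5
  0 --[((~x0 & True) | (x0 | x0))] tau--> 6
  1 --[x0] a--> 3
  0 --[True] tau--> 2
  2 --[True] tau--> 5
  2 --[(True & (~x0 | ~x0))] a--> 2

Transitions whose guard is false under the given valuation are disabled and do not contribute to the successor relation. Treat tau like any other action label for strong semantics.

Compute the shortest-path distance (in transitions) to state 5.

Breadth-first toward 5:
  Layer 0: {0}
  Layer 1: {2,6}
  Layer 2: {1,3,4,5}
depth(5)=2, e.g. tau·tau

Answer: 2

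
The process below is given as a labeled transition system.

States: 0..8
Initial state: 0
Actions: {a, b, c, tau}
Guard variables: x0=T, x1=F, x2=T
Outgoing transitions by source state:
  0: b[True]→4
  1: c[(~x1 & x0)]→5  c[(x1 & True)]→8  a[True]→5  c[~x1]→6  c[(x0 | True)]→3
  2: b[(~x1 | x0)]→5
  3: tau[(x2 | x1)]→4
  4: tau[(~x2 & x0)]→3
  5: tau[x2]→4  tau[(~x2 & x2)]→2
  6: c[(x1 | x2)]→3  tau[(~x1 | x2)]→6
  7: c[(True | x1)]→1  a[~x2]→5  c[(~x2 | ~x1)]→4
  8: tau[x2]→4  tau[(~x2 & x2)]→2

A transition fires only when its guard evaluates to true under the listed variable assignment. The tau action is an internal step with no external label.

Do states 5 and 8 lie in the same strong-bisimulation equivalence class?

Refine partition for ~:
  P[0] = {{0,1,2,3,4,5,6,7,8}}
  P[1] = {{0,2},{1},{3,5,8},{4},{6},{7}}
  P[2] = {{0},{1},{2},{3,5,8},{4},{6},{7}}
stable after 3 split(s): 7 block(s)
5∈{3,5,8}, 8∈{3,5,8}

Answer: BISIMILAR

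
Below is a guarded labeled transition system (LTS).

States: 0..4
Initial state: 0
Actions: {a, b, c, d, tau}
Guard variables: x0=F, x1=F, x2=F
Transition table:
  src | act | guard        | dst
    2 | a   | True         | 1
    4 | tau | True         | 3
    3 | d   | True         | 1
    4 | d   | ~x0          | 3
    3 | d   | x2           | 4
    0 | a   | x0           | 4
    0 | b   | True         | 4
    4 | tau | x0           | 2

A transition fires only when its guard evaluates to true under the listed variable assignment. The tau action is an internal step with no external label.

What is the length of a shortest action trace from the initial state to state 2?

Answer: UNREACHABLE

Analysis:
Breadth-first toward 2:
  L0 = {0}
  L1 = {4}
  L2 = {3}
  L3 = {1}
2 never appears.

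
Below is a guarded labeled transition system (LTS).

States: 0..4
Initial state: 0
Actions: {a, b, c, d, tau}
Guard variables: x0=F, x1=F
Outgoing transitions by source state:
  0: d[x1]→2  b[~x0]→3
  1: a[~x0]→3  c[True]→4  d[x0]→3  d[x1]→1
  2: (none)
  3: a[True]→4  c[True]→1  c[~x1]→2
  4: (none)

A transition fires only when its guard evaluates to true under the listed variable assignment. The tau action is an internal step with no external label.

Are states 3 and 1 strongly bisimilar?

Answer: NOT BISIMILAR

Analysis:
Refine partition for ~:
  round 0: {{0,1,2,3,4}}
  round 1: {{0},{1,3},{2,4}}
  round 2: {{0},{1},{2,4},{3}}
4 equivalence class(es) (converged in 3)
class of 3: {3}; class of 1: {1}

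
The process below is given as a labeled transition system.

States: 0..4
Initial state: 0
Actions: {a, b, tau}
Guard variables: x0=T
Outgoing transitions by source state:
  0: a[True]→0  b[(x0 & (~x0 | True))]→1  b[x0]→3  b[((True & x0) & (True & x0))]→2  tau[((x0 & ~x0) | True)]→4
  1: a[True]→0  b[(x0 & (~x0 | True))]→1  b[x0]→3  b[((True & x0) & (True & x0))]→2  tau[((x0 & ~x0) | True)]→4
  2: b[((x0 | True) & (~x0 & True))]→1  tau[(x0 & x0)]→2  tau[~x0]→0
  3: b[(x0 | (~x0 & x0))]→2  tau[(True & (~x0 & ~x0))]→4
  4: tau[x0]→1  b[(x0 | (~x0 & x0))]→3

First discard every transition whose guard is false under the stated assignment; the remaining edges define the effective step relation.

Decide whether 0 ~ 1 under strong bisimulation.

Answer: BISIMILAR

Analysis:
Compute ~ classes (split until stable):
  π0 = {{0,1,2,3,4}}
  π1 = {{0,1},{2},{3},{4}}
Fixed point at round 2; 4 class(es).
0∈{0,1}, 1∈{0,1}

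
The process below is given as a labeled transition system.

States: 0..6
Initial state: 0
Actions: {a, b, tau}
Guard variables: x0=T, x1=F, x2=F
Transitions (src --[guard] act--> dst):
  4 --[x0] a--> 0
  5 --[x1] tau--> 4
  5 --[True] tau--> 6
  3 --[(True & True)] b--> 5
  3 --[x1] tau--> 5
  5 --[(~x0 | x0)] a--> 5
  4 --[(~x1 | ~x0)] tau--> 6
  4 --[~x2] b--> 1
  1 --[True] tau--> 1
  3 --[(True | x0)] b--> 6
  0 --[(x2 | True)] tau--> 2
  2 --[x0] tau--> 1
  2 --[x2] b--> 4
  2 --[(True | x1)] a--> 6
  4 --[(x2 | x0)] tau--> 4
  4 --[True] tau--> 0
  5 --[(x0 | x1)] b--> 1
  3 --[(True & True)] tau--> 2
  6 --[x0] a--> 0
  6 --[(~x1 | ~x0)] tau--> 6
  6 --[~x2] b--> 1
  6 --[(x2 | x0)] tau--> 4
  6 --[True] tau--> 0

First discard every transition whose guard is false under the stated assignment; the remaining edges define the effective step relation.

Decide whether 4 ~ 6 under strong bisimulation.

Compute ~ classes (split until stable):
  round 0: {{0,1,2,3,4,5,6}}
  round 1: {{0,1},{2},{3},{4,5,6}}
  round 2: {{0},{1},{2},{3},{4,6},{5}}
6 equivalence class(es) (converged in 3)
4∈{4,6}, 6∈{4,6}

Answer: BISIMILAR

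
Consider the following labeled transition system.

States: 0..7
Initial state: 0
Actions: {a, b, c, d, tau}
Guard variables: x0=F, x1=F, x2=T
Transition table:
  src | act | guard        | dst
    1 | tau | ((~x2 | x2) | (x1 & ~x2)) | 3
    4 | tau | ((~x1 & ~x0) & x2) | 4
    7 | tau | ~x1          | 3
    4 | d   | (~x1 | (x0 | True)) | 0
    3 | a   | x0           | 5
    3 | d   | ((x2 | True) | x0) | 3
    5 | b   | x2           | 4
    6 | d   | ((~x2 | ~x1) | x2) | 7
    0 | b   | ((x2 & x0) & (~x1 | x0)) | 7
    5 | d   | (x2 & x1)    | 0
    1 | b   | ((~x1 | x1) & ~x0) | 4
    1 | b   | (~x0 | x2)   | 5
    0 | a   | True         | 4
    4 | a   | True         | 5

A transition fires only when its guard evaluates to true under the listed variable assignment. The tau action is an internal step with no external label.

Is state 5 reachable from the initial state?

Answer: REACHABLE

Working:
Guard filter leaves 11 enabled edge(s).
L0 = {0}
L1 = {4}  now seen {0,4}
L2 = {5}  now seen {0,4,5}
Reachable = {0,4,5}
Path to 5: a·a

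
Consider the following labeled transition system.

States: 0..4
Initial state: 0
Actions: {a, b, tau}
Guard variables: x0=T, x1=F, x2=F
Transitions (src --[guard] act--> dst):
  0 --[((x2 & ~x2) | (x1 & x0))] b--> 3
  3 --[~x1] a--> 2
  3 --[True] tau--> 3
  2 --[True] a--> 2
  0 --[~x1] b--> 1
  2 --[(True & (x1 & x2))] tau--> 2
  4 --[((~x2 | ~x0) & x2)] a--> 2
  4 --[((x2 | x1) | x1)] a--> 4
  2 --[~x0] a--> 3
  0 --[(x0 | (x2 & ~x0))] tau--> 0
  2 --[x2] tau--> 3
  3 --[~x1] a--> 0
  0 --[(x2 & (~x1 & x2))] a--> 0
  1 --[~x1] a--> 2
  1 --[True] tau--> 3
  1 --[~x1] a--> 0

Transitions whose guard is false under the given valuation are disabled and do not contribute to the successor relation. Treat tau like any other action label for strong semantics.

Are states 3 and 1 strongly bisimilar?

Bisimulation quotient by refinement:
  P[0] = {{0,1,2,3,4}}
  P[1] = {{0},{1,3},{2},{4}}
Fixed point at round 2; 4 class(es).
class of 3: {1,3}; class of 1: {1,3}

Answer: BISIMILAR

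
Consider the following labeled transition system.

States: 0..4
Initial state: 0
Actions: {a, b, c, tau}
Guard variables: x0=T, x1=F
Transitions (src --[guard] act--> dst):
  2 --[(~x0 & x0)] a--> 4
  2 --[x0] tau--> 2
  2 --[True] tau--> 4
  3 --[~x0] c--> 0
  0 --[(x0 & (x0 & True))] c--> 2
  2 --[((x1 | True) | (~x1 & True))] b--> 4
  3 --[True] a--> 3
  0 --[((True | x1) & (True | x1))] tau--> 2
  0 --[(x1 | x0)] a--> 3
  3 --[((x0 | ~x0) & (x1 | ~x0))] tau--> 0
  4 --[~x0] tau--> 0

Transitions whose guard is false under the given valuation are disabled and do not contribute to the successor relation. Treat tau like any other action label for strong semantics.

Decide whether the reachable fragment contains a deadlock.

Answer: DEADLOCK at state 4

Trace:
R = {0,2,3,4}
  0: a→3  c→2  tau→2  [3 exit(s)]
  2: b→4  tau→2  tau→4  [3 exit(s)]
  3: a→3  [1 exit(s)]
  4: ∅  [STUCK]
Path to 4: c·tau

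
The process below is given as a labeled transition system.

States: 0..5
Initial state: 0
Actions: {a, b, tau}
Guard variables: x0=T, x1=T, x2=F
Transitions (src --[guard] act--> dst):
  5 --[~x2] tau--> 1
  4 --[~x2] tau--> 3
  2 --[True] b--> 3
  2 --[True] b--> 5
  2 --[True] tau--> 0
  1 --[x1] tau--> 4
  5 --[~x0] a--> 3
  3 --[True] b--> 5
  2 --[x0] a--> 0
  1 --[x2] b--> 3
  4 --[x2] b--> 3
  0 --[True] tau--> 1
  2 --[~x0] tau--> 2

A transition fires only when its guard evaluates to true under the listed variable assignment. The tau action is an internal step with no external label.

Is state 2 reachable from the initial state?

Answer: UNREACHABLE

Trace:
Guard filter leaves 9 enabled edge(s).
depth 0: {0}
depth 1: {1}  cumulative {0,1}
depth 2: {4}  cumulative {0,1,4}
depth 3: {3}  cumulative {0,1,3,4}
depth 4: {5}  cumulative {0,1,3,4,5}
Reach set: {0,1,3,4,5}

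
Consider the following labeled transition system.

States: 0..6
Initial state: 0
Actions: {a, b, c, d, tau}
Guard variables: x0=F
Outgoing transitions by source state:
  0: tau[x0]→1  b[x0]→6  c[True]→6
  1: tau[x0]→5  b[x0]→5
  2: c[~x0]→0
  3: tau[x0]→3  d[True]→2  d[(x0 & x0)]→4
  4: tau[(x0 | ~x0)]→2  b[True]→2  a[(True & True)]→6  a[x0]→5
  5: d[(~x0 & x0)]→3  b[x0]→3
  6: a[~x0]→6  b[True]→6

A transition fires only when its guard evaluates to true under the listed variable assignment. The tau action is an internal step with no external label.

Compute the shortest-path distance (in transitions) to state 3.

Breadth-first toward 3:
  Layer 0: {0}
  Layer 1: {6}
3 never appears.

Answer: UNREACHABLE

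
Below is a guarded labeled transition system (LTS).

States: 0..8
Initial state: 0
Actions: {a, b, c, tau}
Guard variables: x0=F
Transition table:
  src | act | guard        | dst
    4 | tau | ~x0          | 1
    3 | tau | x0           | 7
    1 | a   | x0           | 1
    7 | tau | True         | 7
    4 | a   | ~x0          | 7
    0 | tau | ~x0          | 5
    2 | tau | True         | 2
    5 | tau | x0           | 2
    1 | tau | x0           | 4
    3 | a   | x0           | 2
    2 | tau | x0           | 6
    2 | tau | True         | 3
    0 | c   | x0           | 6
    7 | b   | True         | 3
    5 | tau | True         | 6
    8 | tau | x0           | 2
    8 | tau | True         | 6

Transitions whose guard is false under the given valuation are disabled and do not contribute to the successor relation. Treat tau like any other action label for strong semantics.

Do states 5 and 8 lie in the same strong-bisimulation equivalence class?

Bisimulation quotient by refinement:
  round 0: {{0,1,2,3,4,5,6,7,8}}
  round 1: {{0,2,5,8},{1,3,6},{4},{7}}
  round 2: {{0},{1,3,6},{2},{4},{5,8},{7}}
6 equivalence class(es) (converged in 3)
5∈{5,8}, 8∈{5,8}

Answer: BISIMILAR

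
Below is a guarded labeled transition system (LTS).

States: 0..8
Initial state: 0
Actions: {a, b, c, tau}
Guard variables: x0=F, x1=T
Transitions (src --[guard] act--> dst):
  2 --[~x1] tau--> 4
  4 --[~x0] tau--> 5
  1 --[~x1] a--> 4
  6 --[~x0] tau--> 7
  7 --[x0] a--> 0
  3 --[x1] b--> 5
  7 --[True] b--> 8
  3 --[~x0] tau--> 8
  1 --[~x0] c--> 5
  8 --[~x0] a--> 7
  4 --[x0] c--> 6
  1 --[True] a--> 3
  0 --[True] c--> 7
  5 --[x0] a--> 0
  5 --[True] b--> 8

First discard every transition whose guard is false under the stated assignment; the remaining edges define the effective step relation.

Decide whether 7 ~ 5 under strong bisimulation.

Compute ~ classes (split until stable):
  P[0] = {{0,1,2,3,4,5,6,7,8}}
  P[1] = {{0},{1},{2},{3},{4,6},{5,7},{8}}
stable after 2 split(s): 7 block(s)
7∈{5,7}, 5∈{5,7}

Answer: BISIMILAR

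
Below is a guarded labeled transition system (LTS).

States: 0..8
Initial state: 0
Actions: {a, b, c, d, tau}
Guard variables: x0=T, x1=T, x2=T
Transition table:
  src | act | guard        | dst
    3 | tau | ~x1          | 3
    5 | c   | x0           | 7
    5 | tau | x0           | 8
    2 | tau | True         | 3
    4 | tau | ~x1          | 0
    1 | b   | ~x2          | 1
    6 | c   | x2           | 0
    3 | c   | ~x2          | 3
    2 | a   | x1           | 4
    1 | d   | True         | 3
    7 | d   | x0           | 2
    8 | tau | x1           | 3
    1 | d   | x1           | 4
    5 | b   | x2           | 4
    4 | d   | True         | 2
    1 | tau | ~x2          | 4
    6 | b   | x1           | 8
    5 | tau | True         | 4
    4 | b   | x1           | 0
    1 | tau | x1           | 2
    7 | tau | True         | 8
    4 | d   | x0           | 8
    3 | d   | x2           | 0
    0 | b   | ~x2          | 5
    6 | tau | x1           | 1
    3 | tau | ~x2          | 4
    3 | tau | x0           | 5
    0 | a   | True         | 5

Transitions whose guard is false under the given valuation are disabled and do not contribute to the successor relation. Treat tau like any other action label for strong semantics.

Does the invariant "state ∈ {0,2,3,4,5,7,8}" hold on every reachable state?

Safe = {0,2,3,4,5,7,8}
R = {0,2,3,4,5,7,8}
  0: ok
  2: ok
  3: ok
  4: ok
  5: ok
  7: ok
  8: ok

Answer: INVARIANT HOLDS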